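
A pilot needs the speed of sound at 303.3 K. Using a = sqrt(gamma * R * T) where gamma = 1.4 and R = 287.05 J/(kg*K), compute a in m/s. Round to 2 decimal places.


Step 1: gamma * R * T = 1.4 * 287.05 * 303.3 = 121887.171
Step 2: a = sqrt(121887.171) = 349.12 m/s

349.12


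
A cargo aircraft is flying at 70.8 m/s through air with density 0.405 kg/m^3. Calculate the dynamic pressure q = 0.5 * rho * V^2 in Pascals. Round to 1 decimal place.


Step 1: V^2 = 70.8^2 = 5012.64
Step 2: q = 0.5 * 0.405 * 5012.64
Step 3: q = 1015.1 Pa

1015.1


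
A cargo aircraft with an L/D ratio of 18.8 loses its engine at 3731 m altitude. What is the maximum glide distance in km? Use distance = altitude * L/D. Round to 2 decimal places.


Step 1: Glide distance = altitude * L/D = 3731 * 18.8 = 70142.8 m
Step 2: Convert to km: 70142.8 / 1000 = 70.14 km

70.14


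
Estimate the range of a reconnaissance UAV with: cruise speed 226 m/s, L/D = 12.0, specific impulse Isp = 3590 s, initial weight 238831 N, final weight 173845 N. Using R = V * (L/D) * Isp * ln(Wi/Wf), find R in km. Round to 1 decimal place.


Step 1: Coefficient = V * (L/D) * Isp = 226 * 12.0 * 3590 = 9736080.0 m
Step 2: Wi/Wf = 238831 / 173845 = 1.373816
Step 3: ln(1.373816) = 0.317592
Step 4: R = 9736080.0 * 0.317592 = 3092102.0 m = 3092.1 km

3092.1


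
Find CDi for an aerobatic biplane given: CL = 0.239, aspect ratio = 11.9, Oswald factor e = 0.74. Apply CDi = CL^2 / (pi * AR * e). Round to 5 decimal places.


Step 1: CL^2 = 0.239^2 = 0.057121
Step 2: pi * AR * e = 3.14159 * 11.9 * 0.74 = 27.664865
Step 3: CDi = 0.057121 / 27.664865 = 0.00206

0.00206


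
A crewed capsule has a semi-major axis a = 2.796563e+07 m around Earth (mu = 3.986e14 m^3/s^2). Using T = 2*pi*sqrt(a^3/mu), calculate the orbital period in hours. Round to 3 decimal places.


Step 1: a^3 / mu = 2.187126e+22 / 3.986e14 = 5.487020e+07
Step 2: sqrt(5.487020e+07) = 7407.4421 s
Step 3: T = 2*pi * 7407.4421 = 46542.33 s
Step 4: T in hours = 46542.33 / 3600 = 12.928 hours

12.928


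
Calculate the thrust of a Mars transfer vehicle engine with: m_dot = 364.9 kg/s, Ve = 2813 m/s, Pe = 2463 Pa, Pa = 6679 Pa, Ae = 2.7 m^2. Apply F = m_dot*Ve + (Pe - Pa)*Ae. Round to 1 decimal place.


Step 1: Momentum thrust = m_dot * Ve = 364.9 * 2813 = 1026463.7 N
Step 2: Pressure thrust = (Pe - Pa) * Ae = (2463 - 6679) * 2.7 = -11383.2 N
Step 3: Total thrust F = 1026463.7 + -11383.2 = 1015080.5 N

1015080.5


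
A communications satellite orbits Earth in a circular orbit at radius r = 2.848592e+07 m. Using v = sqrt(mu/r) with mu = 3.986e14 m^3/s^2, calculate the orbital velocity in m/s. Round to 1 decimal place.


Step 1: mu / r = 3.986e14 / 2.848592e+07 = 13992877.8849
Step 2: v = sqrt(13992877.8849) = 3740.7 m/s

3740.7


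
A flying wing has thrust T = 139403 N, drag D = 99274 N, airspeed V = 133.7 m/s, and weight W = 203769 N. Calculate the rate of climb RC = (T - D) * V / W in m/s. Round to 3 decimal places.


Step 1: Excess thrust = T - D = 139403 - 99274 = 40129 N
Step 2: Excess power = 40129 * 133.7 = 5365247.3 W
Step 3: RC = 5365247.3 / 203769 = 26.330 m/s

26.330


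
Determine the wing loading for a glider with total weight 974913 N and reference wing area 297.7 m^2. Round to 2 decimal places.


Step 1: Wing loading = W / S = 974913 / 297.7
Step 2: Wing loading = 3274.82 N/m^2

3274.82


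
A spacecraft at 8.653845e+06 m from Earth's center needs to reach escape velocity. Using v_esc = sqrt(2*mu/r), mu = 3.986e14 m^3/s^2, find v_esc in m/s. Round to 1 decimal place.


Step 1: 2*mu/r = 2 * 3.986e14 / 8.653845e+06 = 92120901.1717
Step 2: v_esc = sqrt(92120901.1717) = 9598.0 m/s

9598.0


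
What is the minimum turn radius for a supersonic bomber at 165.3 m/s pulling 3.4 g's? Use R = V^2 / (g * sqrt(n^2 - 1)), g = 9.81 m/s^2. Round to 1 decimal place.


Step 1: V^2 = 165.3^2 = 27324.09
Step 2: n^2 - 1 = 3.4^2 - 1 = 10.56
Step 3: sqrt(10.56) = 3.249615
Step 4: R = 27324.09 / (9.81 * 3.249615) = 857.1 m

857.1


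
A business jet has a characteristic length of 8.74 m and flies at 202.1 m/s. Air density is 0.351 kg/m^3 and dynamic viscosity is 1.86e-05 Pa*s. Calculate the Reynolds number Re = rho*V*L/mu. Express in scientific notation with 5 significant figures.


Step 1: Numerator = rho * V * L = 0.351 * 202.1 * 8.74 = 619.990254
Step 2: Re = 619.990254 / 1.86e-05
Step 3: Re = 3.3333e+07

3.3333e+07


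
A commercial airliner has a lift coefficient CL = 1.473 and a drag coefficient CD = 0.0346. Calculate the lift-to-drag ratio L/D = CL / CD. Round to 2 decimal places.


Step 1: L/D = CL / CD = 1.473 / 0.0346
Step 2: L/D = 42.57

42.57


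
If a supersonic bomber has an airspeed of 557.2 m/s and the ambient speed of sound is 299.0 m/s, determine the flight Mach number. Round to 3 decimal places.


Step 1: M = V / a = 557.2 / 299.0
Step 2: M = 1.864

1.864


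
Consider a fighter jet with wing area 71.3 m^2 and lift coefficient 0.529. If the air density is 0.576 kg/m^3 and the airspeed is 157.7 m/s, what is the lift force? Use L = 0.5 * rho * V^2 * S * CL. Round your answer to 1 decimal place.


Step 1: Calculate dynamic pressure q = 0.5 * 0.576 * 157.7^2 = 0.5 * 0.576 * 24869.29 = 7162.3555 Pa
Step 2: Multiply by wing area and lift coefficient: L = 7162.3555 * 71.3 * 0.529
Step 3: L = 510675.9486 * 0.529 = 270147.6 N

270147.6


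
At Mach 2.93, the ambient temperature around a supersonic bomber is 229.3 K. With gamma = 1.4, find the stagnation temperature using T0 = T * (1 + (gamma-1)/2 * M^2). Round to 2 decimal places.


Step 1: (gamma-1)/2 = 0.2
Step 2: M^2 = 8.5849
Step 3: 1 + 0.2 * 8.5849 = 2.71698
Step 4: T0 = 229.3 * 2.71698 = 623.00 K

623.00


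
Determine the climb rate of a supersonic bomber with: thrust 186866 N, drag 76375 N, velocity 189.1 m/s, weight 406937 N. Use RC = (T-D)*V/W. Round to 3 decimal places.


Step 1: Excess thrust = T - D = 186866 - 76375 = 110491 N
Step 2: Excess power = 110491 * 189.1 = 20893848.1 W
Step 3: RC = 20893848.1 / 406937 = 51.344 m/s

51.344


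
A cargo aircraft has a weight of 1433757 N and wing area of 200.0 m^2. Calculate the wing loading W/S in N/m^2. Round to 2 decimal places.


Step 1: Wing loading = W / S = 1433757 / 200.0
Step 2: Wing loading = 7168.79 N/m^2

7168.79


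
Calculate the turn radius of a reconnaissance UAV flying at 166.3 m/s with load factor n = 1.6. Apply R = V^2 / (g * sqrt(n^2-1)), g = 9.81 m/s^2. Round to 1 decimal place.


Step 1: V^2 = 166.3^2 = 27655.69
Step 2: n^2 - 1 = 1.6^2 - 1 = 1.56
Step 3: sqrt(1.56) = 1.249
Step 4: R = 27655.69 / (9.81 * 1.249) = 2257.1 m

2257.1


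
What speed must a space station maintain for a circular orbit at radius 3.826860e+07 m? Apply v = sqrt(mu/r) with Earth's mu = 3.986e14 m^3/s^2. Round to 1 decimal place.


Step 1: mu / r = 3.986e14 / 3.826860e+07 = 10415850.0703
Step 2: v = sqrt(10415850.0703) = 3227.4 m/s

3227.4


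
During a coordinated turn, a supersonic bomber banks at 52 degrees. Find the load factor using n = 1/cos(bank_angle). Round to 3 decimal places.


Step 1: Convert 52 degrees to radians = 0.907571
Step 2: cos(52 deg) = 0.615661
Step 3: n = 1 / 0.615661 = 1.624

1.624


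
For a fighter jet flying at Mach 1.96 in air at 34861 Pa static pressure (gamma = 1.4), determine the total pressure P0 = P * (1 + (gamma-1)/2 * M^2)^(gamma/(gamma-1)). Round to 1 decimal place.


Step 1: (gamma-1)/2 * M^2 = 0.2 * 3.8416 = 0.76832
Step 2: 1 + 0.76832 = 1.76832
Step 3: Exponent gamma/(gamma-1) = 3.5
Step 4: P0 = 34861 * 1.76832^3.5 = 256332.0 Pa

256332.0


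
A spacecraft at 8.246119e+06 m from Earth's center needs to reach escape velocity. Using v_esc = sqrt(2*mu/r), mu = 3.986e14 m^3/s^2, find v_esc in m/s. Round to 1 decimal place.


Step 1: 2*mu/r = 2 * 3.986e14 / 8.246119e+06 = 96675781.6617
Step 2: v_esc = sqrt(96675781.6617) = 9832.4 m/s

9832.4


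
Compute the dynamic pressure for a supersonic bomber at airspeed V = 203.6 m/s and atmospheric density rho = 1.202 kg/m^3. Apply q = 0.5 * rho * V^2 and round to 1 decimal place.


Step 1: V^2 = 203.6^2 = 41452.96
Step 2: q = 0.5 * 1.202 * 41452.96
Step 3: q = 24913.2 Pa

24913.2


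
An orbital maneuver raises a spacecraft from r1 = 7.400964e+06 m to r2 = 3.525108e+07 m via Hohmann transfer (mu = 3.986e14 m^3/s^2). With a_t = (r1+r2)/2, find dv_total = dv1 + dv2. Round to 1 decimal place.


Step 1: Transfer semi-major axis a_t = (7.400964e+06 + 3.525108e+07) / 2 = 2.132602e+07 m
Step 2: v1 (circular at r1) = sqrt(mu/r1) = 7338.79 m/s
Step 3: v_t1 = sqrt(mu*(2/r1 - 1/a_t)) = 9435.3 m/s
Step 4: dv1 = |9435.3 - 7338.79| = 2096.51 m/s
Step 5: v2 (circular at r2) = 3362.66 m/s, v_t2 = 1980.94 m/s
Step 6: dv2 = |3362.66 - 1980.94| = 1381.71 m/s
Step 7: Total delta-v = 2096.51 + 1381.71 = 3478.2 m/s

3478.2


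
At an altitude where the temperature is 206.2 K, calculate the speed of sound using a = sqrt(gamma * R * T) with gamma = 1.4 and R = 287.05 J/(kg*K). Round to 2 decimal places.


Step 1: gamma * R * T = 1.4 * 287.05 * 206.2 = 82865.594
Step 2: a = sqrt(82865.594) = 287.86 m/s

287.86


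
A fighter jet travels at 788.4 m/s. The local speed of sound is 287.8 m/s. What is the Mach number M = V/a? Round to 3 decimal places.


Step 1: M = V / a = 788.4 / 287.8
Step 2: M = 2.739

2.739


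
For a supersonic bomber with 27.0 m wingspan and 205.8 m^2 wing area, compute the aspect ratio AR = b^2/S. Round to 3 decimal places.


Step 1: b^2 = 27.0^2 = 729.0
Step 2: AR = 729.0 / 205.8 = 3.542

3.542


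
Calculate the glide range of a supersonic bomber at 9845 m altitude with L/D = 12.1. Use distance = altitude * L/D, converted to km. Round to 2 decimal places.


Step 1: Glide distance = altitude * L/D = 9845 * 12.1 = 119124.5 m
Step 2: Convert to km: 119124.5 / 1000 = 119.12 km

119.12


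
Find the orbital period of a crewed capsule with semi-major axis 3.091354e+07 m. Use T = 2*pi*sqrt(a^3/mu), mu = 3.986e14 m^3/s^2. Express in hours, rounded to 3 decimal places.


Step 1: a^3 / mu = 2.954243e+22 / 3.986e14 = 7.411548e+07
Step 2: sqrt(7.411548e+07) = 8609.0348 s
Step 3: T = 2*pi * 8609.0348 = 54092.16 s
Step 4: T in hours = 54092.16 / 3600 = 15.026 hours

15.026


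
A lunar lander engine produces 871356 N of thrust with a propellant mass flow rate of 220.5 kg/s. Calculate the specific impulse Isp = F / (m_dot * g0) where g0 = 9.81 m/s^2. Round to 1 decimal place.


Step 1: m_dot * g0 = 220.5 * 9.81 = 2163.11
Step 2: Isp = 871356 / 2163.11 = 402.8 s

402.8


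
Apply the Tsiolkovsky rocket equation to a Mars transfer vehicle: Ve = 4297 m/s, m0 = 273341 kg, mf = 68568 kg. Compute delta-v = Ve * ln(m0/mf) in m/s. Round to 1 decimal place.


Step 1: Mass ratio m0/mf = 273341 / 68568 = 3.986422
Step 2: ln(3.986422) = 1.382894
Step 3: delta-v = 4297 * 1.382894 = 5942.3 m/s

5942.3


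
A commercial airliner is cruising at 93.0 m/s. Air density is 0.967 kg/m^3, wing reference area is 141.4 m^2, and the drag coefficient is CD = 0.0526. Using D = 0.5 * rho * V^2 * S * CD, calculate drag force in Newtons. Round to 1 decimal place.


Step 1: Dynamic pressure q = 0.5 * 0.967 * 93.0^2 = 4181.7915 Pa
Step 2: Drag D = q * S * CD = 4181.7915 * 141.4 * 0.0526
Step 3: D = 31102.7 N

31102.7


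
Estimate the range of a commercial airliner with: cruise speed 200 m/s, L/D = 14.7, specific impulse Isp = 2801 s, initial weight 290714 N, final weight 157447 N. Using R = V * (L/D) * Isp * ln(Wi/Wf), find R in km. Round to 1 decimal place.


Step 1: Coefficient = V * (L/D) * Isp = 200 * 14.7 * 2801 = 8234940.0 m
Step 2: Wi/Wf = 290714 / 157447 = 1.846425
Step 3: ln(1.846425) = 0.613251
Step 4: R = 8234940.0 * 0.613251 = 5050085.8 m = 5050.1 km

5050.1


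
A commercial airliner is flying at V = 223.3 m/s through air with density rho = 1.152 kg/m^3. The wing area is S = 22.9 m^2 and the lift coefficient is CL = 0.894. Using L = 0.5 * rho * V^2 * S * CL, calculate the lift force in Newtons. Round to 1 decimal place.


Step 1: Calculate dynamic pressure q = 0.5 * 1.152 * 223.3^2 = 0.5 * 1.152 * 49862.89 = 28721.0246 Pa
Step 2: Multiply by wing area and lift coefficient: L = 28721.0246 * 22.9 * 0.894
Step 3: L = 657711.4643 * 0.894 = 587994.0 N

587994.0


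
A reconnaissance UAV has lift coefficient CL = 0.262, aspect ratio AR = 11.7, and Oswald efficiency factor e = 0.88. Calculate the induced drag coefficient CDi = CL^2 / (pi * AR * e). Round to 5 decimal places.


Step 1: CL^2 = 0.262^2 = 0.068644
Step 2: pi * AR * e = 3.14159 * 11.7 * 0.88 = 32.345838
Step 3: CDi = 0.068644 / 32.345838 = 0.00212

0.00212


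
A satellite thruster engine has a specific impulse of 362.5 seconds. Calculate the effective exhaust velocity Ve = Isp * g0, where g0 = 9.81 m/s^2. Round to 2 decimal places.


Step 1: Ve = Isp * g0 = 362.5 * 9.81
Step 2: Ve = 3556.13 m/s

3556.13


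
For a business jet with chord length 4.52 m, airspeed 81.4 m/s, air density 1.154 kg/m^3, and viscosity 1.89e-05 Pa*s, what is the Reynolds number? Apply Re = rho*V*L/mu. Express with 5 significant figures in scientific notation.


Step 1: Numerator = rho * V * L = 1.154 * 81.4 * 4.52 = 424.588912
Step 2: Re = 424.588912 / 1.89e-05
Step 3: Re = 2.2465e+07

2.2465e+07


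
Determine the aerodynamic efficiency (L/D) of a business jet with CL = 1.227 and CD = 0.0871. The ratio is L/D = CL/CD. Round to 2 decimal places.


Step 1: L/D = CL / CD = 1.227 / 0.0871
Step 2: L/D = 14.09

14.09


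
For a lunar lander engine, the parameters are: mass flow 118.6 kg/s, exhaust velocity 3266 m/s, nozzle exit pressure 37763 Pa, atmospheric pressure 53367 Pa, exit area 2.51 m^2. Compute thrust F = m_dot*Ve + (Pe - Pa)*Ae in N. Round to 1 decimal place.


Step 1: Momentum thrust = m_dot * Ve = 118.6 * 3266 = 387347.6 N
Step 2: Pressure thrust = (Pe - Pa) * Ae = (37763 - 53367) * 2.51 = -39166.04 N
Step 3: Total thrust F = 387347.6 + -39166.04 = 348181.6 N

348181.6


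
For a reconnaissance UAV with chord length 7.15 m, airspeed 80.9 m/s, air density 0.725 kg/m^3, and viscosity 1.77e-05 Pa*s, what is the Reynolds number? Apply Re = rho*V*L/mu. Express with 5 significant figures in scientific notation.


Step 1: Numerator = rho * V * L = 0.725 * 80.9 * 7.15 = 419.365375
Step 2: Re = 419.365375 / 1.77e-05
Step 3: Re = 2.3693e+07

2.3693e+07


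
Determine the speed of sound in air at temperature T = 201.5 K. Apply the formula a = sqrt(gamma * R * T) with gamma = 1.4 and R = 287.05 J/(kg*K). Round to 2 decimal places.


Step 1: gamma * R * T = 1.4 * 287.05 * 201.5 = 80976.805
Step 2: a = sqrt(80976.805) = 284.56 m/s

284.56


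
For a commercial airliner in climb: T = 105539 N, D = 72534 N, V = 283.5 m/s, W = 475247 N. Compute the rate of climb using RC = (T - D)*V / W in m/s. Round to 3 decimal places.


Step 1: Excess thrust = T - D = 105539 - 72534 = 33005 N
Step 2: Excess power = 33005 * 283.5 = 9356917.5 W
Step 3: RC = 9356917.5 / 475247 = 19.689 m/s

19.689


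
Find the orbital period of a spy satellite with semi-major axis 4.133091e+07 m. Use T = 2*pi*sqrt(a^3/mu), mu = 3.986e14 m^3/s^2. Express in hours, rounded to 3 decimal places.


Step 1: a^3 / mu = 7.060328e+22 / 3.986e14 = 1.771282e+08
Step 2: sqrt(1.771282e+08) = 13308.9503 s
Step 3: T = 2*pi * 13308.9503 = 83622.6 s
Step 4: T in hours = 83622.6 / 3600 = 23.229 hours

23.229


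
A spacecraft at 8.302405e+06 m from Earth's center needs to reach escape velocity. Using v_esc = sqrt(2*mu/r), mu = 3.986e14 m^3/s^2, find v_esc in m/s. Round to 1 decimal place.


Step 1: 2*mu/r = 2 * 3.986e14 / 8.302405e+06 = 96020370.0012
Step 2: v_esc = sqrt(96020370.0012) = 9799.0 m/s

9799.0


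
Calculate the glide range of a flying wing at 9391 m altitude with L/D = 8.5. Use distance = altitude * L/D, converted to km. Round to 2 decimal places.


Step 1: Glide distance = altitude * L/D = 9391 * 8.5 = 79823.5 m
Step 2: Convert to km: 79823.5 / 1000 = 79.82 km

79.82


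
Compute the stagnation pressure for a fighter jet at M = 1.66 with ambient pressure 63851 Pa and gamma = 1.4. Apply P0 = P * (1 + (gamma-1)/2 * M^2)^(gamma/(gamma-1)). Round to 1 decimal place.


Step 1: (gamma-1)/2 * M^2 = 0.2 * 2.7556 = 0.55112
Step 2: 1 + 0.55112 = 1.55112
Step 3: Exponent gamma/(gamma-1) = 3.5
Step 4: P0 = 63851 * 1.55112^3.5 = 296774.5 Pa

296774.5


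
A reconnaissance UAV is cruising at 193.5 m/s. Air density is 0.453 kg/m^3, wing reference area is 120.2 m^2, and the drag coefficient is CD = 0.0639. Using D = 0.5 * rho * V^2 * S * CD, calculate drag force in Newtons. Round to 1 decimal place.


Step 1: Dynamic pressure q = 0.5 * 0.453 * 193.5^2 = 8480.6696 Pa
Step 2: Drag D = q * S * CD = 8480.6696 * 120.2 * 0.0639
Step 3: D = 65138.2 N

65138.2


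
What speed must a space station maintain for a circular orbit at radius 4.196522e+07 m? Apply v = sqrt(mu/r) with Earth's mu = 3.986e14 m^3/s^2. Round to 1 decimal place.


Step 1: mu / r = 3.986e14 / 4.196522e+07 = 9498341.722
Step 2: v = sqrt(9498341.722) = 3081.9 m/s

3081.9


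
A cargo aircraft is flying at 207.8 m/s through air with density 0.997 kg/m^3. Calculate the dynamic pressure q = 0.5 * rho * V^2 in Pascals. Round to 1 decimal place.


Step 1: V^2 = 207.8^2 = 43180.84
Step 2: q = 0.5 * 0.997 * 43180.84
Step 3: q = 21525.6 Pa

21525.6


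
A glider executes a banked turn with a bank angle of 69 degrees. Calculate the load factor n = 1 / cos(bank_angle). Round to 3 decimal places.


Step 1: Convert 69 degrees to radians = 1.204277
Step 2: cos(69 deg) = 0.358368
Step 3: n = 1 / 0.358368 = 2.790

2.790


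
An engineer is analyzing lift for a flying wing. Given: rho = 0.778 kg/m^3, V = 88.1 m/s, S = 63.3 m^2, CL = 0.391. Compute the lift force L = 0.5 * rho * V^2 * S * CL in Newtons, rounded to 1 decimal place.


Step 1: Calculate dynamic pressure q = 0.5 * 0.778 * 88.1^2 = 0.5 * 0.778 * 7761.61 = 3019.2663 Pa
Step 2: Multiply by wing area and lift coefficient: L = 3019.2663 * 63.3 * 0.391
Step 3: L = 191119.5562 * 0.391 = 74727.7 N

74727.7


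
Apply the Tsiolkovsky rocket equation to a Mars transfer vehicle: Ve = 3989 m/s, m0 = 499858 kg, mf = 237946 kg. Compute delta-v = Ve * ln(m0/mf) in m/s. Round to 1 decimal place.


Step 1: Mass ratio m0/mf = 499858 / 237946 = 2.10072
Step 2: ln(2.10072) = 0.74228
Step 3: delta-v = 3989 * 0.74228 = 2961.0 m/s

2961.0


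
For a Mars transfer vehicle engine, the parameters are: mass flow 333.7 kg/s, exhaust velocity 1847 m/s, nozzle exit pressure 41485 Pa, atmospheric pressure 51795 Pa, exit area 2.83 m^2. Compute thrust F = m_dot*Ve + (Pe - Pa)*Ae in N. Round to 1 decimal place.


Step 1: Momentum thrust = m_dot * Ve = 333.7 * 1847 = 616343.9 N
Step 2: Pressure thrust = (Pe - Pa) * Ae = (41485 - 51795) * 2.83 = -29177.30 N
Step 3: Total thrust F = 616343.9 + -29177.30 = 587166.6 N

587166.6


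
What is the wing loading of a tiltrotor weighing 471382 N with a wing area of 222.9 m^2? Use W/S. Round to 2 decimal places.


Step 1: Wing loading = W / S = 471382 / 222.9
Step 2: Wing loading = 2114.77 N/m^2

2114.77


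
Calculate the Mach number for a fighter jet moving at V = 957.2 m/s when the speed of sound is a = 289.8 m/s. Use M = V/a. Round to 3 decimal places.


Step 1: M = V / a = 957.2 / 289.8
Step 2: M = 3.303

3.303


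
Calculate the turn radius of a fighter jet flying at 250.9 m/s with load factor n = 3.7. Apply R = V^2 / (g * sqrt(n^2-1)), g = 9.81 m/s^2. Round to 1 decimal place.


Step 1: V^2 = 250.9^2 = 62950.81
Step 2: n^2 - 1 = 3.7^2 - 1 = 12.69
Step 3: sqrt(12.69) = 3.562303
Step 4: R = 62950.81 / (9.81 * 3.562303) = 1801.4 m

1801.4


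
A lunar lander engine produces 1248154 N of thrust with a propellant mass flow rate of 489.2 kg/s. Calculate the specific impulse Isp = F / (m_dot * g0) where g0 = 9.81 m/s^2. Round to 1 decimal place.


Step 1: m_dot * g0 = 489.2 * 9.81 = 4799.05
Step 2: Isp = 1248154 / 4799.05 = 260.1 s

260.1


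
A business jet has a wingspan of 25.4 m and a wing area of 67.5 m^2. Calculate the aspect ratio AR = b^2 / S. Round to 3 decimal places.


Step 1: b^2 = 25.4^2 = 645.16
Step 2: AR = 645.16 / 67.5 = 9.558

9.558


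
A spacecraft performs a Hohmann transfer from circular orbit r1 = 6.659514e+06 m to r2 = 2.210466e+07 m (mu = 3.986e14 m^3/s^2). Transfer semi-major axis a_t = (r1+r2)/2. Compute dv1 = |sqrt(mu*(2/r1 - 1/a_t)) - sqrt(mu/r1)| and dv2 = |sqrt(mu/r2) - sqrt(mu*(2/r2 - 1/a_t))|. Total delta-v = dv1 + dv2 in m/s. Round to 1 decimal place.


Step 1: Transfer semi-major axis a_t = (6.659514e+06 + 2.210466e+07) / 2 = 1.438209e+07 m
Step 2: v1 (circular at r1) = sqrt(mu/r1) = 7736.55 m/s
Step 3: v_t1 = sqrt(mu*(2/r1 - 1/a_t)) = 9591.32 m/s
Step 4: dv1 = |9591.32 - 7736.55| = 1854.77 m/s
Step 5: v2 (circular at r2) = 4246.46 m/s, v_t2 = 2889.6 m/s
Step 6: dv2 = |4246.46 - 2889.6| = 1356.86 m/s
Step 7: Total delta-v = 1854.77 + 1356.86 = 3211.6 m/s

3211.6


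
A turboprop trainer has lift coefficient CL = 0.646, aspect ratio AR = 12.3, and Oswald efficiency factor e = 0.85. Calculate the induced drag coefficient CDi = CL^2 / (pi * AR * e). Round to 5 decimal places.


Step 1: CL^2 = 0.646^2 = 0.417316
Step 2: pi * AR * e = 3.14159 * 12.3 * 0.85 = 32.845351
Step 3: CDi = 0.417316 / 32.845351 = 0.01271

0.01271


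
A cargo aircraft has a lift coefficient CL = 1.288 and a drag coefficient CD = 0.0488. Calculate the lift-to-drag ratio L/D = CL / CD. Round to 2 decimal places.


Step 1: L/D = CL / CD = 1.288 / 0.0488
Step 2: L/D = 26.39

26.39


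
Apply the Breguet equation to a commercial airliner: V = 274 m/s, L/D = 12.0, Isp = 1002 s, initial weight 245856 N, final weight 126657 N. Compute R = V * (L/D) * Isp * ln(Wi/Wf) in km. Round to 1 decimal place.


Step 1: Coefficient = V * (L/D) * Isp = 274 * 12.0 * 1002 = 3294576.0 m
Step 2: Wi/Wf = 245856 / 126657 = 1.941117
Step 3: ln(1.941117) = 0.663263
Step 4: R = 3294576.0 * 0.663263 = 2185171.5 m = 2185.2 km

2185.2


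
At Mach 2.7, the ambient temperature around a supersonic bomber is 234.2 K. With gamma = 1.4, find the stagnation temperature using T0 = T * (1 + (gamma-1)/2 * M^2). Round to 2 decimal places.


Step 1: (gamma-1)/2 = 0.2
Step 2: M^2 = 7.29
Step 3: 1 + 0.2 * 7.29 = 2.458
Step 4: T0 = 234.2 * 2.458 = 575.66 K

575.66


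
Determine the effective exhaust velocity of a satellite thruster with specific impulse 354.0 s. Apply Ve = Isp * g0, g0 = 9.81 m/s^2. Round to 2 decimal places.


Step 1: Ve = Isp * g0 = 354.0 * 9.81
Step 2: Ve = 3472.74 m/s

3472.74


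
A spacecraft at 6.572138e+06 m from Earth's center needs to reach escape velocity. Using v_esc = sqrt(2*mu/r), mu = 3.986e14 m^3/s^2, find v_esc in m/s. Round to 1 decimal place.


Step 1: 2*mu/r = 2 * 3.986e14 / 6.572138e+06 = 121299948.3577
Step 2: v_esc = sqrt(121299948.3577) = 11013.6 m/s

11013.6


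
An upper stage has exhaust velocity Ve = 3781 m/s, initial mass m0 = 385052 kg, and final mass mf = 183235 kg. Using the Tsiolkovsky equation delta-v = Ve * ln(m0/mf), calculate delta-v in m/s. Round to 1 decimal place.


Step 1: Mass ratio m0/mf = 385052 / 183235 = 2.101411
Step 2: ln(2.101411) = 0.742609
Step 3: delta-v = 3781 * 0.742609 = 2807.8 m/s

2807.8


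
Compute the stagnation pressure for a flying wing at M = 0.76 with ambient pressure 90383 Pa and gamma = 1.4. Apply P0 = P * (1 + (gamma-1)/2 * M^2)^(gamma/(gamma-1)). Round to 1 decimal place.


Step 1: (gamma-1)/2 * M^2 = 0.2 * 0.5776 = 0.11552
Step 2: 1 + 0.11552 = 1.11552
Step 3: Exponent gamma/(gamma-1) = 3.5
Step 4: P0 = 90383 * 1.11552^3.5 = 132512.7 Pa

132512.7


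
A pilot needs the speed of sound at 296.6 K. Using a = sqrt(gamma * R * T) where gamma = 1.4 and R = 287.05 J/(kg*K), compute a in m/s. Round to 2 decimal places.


Step 1: gamma * R * T = 1.4 * 287.05 * 296.6 = 119194.642
Step 2: a = sqrt(119194.642) = 345.25 m/s

345.25


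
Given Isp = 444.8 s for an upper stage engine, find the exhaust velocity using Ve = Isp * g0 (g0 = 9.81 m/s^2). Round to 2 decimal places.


Step 1: Ve = Isp * g0 = 444.8 * 9.81
Step 2: Ve = 4363.49 m/s

4363.49


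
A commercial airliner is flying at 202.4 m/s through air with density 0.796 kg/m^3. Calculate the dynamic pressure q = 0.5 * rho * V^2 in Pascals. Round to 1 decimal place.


Step 1: V^2 = 202.4^2 = 40965.76
Step 2: q = 0.5 * 0.796 * 40965.76
Step 3: q = 16304.4 Pa

16304.4


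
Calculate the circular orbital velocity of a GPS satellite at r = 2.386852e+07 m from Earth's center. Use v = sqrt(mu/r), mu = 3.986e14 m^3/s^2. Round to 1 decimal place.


Step 1: mu / r = 3.986e14 / 2.386852e+07 = 16699820.5167
Step 2: v = sqrt(16699820.5167) = 4086.5 m/s

4086.5


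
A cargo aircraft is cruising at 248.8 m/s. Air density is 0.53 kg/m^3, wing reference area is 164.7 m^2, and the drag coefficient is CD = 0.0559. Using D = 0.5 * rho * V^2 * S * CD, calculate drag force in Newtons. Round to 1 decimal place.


Step 1: Dynamic pressure q = 0.5 * 0.53 * 248.8^2 = 16403.8816 Pa
Step 2: Drag D = q * S * CD = 16403.8816 * 164.7 * 0.0559
Step 3: D = 151026.1 N

151026.1


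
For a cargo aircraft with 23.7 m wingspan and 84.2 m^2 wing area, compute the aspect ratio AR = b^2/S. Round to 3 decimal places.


Step 1: b^2 = 23.7^2 = 561.69
Step 2: AR = 561.69 / 84.2 = 6.671

6.671


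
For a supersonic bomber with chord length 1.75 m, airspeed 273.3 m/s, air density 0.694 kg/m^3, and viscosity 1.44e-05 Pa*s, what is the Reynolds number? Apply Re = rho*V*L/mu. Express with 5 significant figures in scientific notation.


Step 1: Numerator = rho * V * L = 0.694 * 273.3 * 1.75 = 331.92285
Step 2: Re = 331.92285 / 1.44e-05
Step 3: Re = 2.3050e+07

2.3050e+07


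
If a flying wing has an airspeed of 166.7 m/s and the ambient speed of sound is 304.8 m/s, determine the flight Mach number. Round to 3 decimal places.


Step 1: M = V / a = 166.7 / 304.8
Step 2: M = 0.547

0.547


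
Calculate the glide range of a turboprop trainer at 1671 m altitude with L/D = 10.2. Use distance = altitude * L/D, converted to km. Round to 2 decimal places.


Step 1: Glide distance = altitude * L/D = 1671 * 10.2 = 17044.2 m
Step 2: Convert to km: 17044.2 / 1000 = 17.04 km

17.04


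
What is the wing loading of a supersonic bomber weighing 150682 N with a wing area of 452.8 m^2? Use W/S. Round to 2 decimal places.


Step 1: Wing loading = W / S = 150682 / 452.8
Step 2: Wing loading = 332.78 N/m^2

332.78


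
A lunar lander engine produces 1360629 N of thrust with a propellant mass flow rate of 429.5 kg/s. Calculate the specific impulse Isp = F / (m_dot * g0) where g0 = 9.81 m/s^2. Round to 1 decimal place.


Step 1: m_dot * g0 = 429.5 * 9.81 = 4213.4
Step 2: Isp = 1360629 / 4213.4 = 322.9 s

322.9


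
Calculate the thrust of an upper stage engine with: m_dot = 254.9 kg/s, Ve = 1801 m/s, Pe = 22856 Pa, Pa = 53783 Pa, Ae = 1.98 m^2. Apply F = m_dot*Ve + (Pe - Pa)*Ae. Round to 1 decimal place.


Step 1: Momentum thrust = m_dot * Ve = 254.9 * 1801 = 459074.9 N
Step 2: Pressure thrust = (Pe - Pa) * Ae = (22856 - 53783) * 1.98 = -61235.46 N
Step 3: Total thrust F = 459074.9 + -61235.46 = 397839.4 N

397839.4


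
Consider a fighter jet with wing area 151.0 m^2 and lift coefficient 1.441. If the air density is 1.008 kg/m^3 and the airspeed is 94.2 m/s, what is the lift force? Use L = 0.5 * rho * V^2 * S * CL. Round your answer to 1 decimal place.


Step 1: Calculate dynamic pressure q = 0.5 * 1.008 * 94.2^2 = 0.5 * 1.008 * 8873.64 = 4472.3146 Pa
Step 2: Multiply by wing area and lift coefficient: L = 4472.3146 * 151.0 * 1.441
Step 3: L = 675319.4986 * 1.441 = 973135.4 N

973135.4


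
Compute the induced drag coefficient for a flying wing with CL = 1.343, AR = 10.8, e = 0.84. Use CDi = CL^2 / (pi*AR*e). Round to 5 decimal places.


Step 1: CL^2 = 1.343^2 = 1.803649
Step 2: pi * AR * e = 3.14159 * 10.8 * 0.84 = 28.500529
Step 3: CDi = 1.803649 / 28.500529 = 0.06328

0.06328


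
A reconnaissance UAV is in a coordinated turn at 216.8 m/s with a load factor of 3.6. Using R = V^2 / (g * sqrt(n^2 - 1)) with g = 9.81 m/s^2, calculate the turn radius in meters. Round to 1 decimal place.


Step 1: V^2 = 216.8^2 = 47002.24
Step 2: n^2 - 1 = 3.6^2 - 1 = 11.96
Step 3: sqrt(11.96) = 3.458323
Step 4: R = 47002.24 / (9.81 * 3.458323) = 1385.4 m

1385.4


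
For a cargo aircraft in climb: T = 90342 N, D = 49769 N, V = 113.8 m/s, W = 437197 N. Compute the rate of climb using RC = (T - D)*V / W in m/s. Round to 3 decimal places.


Step 1: Excess thrust = T - D = 90342 - 49769 = 40573 N
Step 2: Excess power = 40573 * 113.8 = 4617207.4 W
Step 3: RC = 4617207.4 / 437197 = 10.561 m/s

10.561


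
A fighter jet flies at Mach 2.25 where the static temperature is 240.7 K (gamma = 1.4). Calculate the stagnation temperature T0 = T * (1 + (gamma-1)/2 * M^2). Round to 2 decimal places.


Step 1: (gamma-1)/2 = 0.2
Step 2: M^2 = 5.0625
Step 3: 1 + 0.2 * 5.0625 = 2.0125
Step 4: T0 = 240.7 * 2.0125 = 484.41 K

484.41


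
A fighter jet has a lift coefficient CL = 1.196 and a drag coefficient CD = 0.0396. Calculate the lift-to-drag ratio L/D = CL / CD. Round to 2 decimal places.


Step 1: L/D = CL / CD = 1.196 / 0.0396
Step 2: L/D = 30.20

30.20


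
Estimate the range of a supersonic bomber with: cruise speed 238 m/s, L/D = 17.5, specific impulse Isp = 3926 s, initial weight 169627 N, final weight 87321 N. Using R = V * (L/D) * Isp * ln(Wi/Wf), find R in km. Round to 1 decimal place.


Step 1: Coefficient = V * (L/D) * Isp = 238 * 17.5 * 3926 = 16351790.0 m
Step 2: Wi/Wf = 169627 / 87321 = 1.942568
Step 3: ln(1.942568) = 0.664011
Step 4: R = 16351790.0 * 0.664011 = 10857767.2 m = 10857.8 km

10857.8


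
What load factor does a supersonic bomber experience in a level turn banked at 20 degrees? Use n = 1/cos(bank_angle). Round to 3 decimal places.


Step 1: Convert 20 degrees to radians = 0.349066
Step 2: cos(20 deg) = 0.939693
Step 3: n = 1 / 0.939693 = 1.064

1.064


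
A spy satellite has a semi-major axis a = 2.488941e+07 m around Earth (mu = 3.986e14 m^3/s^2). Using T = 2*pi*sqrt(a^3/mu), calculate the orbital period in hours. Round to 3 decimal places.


Step 1: a^3 / mu = 1.541856e+22 / 3.986e14 = 3.868179e+07
Step 2: sqrt(3.868179e+07) = 6219.4683 s
Step 3: T = 2*pi * 6219.4683 = 39078.07 s
Step 4: T in hours = 39078.07 / 3600 = 10.855 hours

10.855


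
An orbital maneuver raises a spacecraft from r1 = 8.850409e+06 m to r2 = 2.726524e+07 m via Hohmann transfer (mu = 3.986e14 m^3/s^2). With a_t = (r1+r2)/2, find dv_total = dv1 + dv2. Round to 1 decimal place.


Step 1: Transfer semi-major axis a_t = (8.850409e+06 + 2.726524e+07) / 2 = 1.805782e+07 m
Step 2: v1 (circular at r1) = sqrt(mu/r1) = 6711.0 m/s
Step 3: v_t1 = sqrt(mu*(2/r1 - 1/a_t)) = 8246.3 m/s
Step 4: dv1 = |8246.3 - 6711.0| = 1535.3 m/s
Step 5: v2 (circular at r2) = 3823.53 m/s, v_t2 = 2676.78 m/s
Step 6: dv2 = |3823.53 - 2676.78| = 1146.74 m/s
Step 7: Total delta-v = 1535.3 + 1146.74 = 2682.0 m/s

2682.0


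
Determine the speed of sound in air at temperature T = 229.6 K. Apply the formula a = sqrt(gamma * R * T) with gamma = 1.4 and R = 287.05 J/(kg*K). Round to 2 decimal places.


Step 1: gamma * R * T = 1.4 * 287.05 * 229.6 = 92269.352
Step 2: a = sqrt(92269.352) = 303.76 m/s

303.76


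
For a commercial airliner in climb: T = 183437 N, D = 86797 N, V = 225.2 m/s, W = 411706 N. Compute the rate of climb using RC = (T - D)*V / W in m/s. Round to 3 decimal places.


Step 1: Excess thrust = T - D = 183437 - 86797 = 96640 N
Step 2: Excess power = 96640 * 225.2 = 21763328.0 W
Step 3: RC = 21763328.0 / 411706 = 52.861 m/s

52.861


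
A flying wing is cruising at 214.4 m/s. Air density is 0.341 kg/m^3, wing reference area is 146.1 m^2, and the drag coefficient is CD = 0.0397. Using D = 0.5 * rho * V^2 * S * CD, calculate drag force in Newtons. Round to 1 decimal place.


Step 1: Dynamic pressure q = 0.5 * 0.341 * 214.4^2 = 7837.4349 Pa
Step 2: Drag D = q * S * CD = 7837.4349 * 146.1 * 0.0397
Step 3: D = 45458.5 N

45458.5


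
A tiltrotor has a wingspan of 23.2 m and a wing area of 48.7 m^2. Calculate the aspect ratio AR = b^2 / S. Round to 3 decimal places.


Step 1: b^2 = 23.2^2 = 538.24
Step 2: AR = 538.24 / 48.7 = 11.052

11.052


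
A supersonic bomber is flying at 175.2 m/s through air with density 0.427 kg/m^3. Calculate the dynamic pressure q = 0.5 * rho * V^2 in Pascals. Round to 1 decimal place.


Step 1: V^2 = 175.2^2 = 30695.04
Step 2: q = 0.5 * 0.427 * 30695.04
Step 3: q = 6553.4 Pa

6553.4


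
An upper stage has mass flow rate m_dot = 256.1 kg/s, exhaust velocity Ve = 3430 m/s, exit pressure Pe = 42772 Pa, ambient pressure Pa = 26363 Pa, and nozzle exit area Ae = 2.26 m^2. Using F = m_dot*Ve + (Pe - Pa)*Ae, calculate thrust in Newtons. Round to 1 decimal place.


Step 1: Momentum thrust = m_dot * Ve = 256.1 * 3430 = 878423.0 N
Step 2: Pressure thrust = (Pe - Pa) * Ae = (42772 - 26363) * 2.26 = 37084.34 N
Step 3: Total thrust F = 878423.0 + 37084.34 = 915507.3 N

915507.3


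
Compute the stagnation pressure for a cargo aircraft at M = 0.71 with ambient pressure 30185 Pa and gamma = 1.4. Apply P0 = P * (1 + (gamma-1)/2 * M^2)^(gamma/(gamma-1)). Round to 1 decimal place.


Step 1: (gamma-1)/2 * M^2 = 0.2 * 0.5041 = 0.10082
Step 2: 1 + 0.10082 = 1.10082
Step 3: Exponent gamma/(gamma-1) = 3.5
Step 4: P0 = 30185 * 1.10082^3.5 = 42247.2 Pa

42247.2


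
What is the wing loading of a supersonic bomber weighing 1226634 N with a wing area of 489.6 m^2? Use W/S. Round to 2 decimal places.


Step 1: Wing loading = W / S = 1226634 / 489.6
Step 2: Wing loading = 2505.38 N/m^2

2505.38


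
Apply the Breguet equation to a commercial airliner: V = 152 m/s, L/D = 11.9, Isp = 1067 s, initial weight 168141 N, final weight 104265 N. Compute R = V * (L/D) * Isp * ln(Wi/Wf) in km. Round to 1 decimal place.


Step 1: Coefficient = V * (L/D) * Isp = 152 * 11.9 * 1067 = 1929989.6 m
Step 2: Wi/Wf = 168141 / 104265 = 1.612631
Step 3: ln(1.612631) = 0.477867
Step 4: R = 1929989.6 * 0.477867 = 922278.7 m = 922.3 km

922.3


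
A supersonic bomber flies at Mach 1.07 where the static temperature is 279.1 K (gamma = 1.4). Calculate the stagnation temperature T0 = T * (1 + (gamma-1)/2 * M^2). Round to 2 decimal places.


Step 1: (gamma-1)/2 = 0.2
Step 2: M^2 = 1.1449
Step 3: 1 + 0.2 * 1.1449 = 1.22898
Step 4: T0 = 279.1 * 1.22898 = 343.01 K

343.01


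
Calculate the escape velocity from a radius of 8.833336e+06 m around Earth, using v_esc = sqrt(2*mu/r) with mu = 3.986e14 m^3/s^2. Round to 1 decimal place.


Step 1: 2*mu/r = 2 * 3.986e14 / 8.833336e+06 = 90249029.3588
Step 2: v_esc = sqrt(90249029.3588) = 9499.9 m/s

9499.9


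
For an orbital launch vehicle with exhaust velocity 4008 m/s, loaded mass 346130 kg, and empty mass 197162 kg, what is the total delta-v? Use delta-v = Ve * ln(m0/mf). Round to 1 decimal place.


Step 1: Mass ratio m0/mf = 346130 / 197162 = 1.755561
Step 2: ln(1.755561) = 0.562789
Step 3: delta-v = 4008 * 0.562789 = 2255.7 m/s

2255.7


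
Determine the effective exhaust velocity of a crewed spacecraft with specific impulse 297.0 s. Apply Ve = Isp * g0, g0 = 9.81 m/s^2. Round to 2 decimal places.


Step 1: Ve = Isp * g0 = 297.0 * 9.81
Step 2: Ve = 2913.57 m/s

2913.57


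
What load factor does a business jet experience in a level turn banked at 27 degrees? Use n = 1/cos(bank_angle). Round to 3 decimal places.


Step 1: Convert 27 degrees to radians = 0.471239
Step 2: cos(27 deg) = 0.891007
Step 3: n = 1 / 0.891007 = 1.122

1.122


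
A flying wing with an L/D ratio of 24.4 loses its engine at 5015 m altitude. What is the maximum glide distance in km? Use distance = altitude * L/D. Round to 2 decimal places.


Step 1: Glide distance = altitude * L/D = 5015 * 24.4 = 122366.0 m
Step 2: Convert to km: 122366.0 / 1000 = 122.37 km

122.37


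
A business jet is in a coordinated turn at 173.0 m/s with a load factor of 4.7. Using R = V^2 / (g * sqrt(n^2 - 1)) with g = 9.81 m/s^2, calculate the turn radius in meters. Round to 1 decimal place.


Step 1: V^2 = 173.0^2 = 29929.0
Step 2: n^2 - 1 = 4.7^2 - 1 = 21.09
Step 3: sqrt(21.09) = 4.592385
Step 4: R = 29929.0 / (9.81 * 4.592385) = 664.3 m

664.3


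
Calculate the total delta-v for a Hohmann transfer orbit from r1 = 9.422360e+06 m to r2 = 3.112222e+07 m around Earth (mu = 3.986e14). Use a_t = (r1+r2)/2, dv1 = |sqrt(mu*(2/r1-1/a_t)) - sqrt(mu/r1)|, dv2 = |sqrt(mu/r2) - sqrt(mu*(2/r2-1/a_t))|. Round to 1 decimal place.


Step 1: Transfer semi-major axis a_t = (9.422360e+06 + 3.112222e+07) / 2 = 2.027229e+07 m
Step 2: v1 (circular at r1) = sqrt(mu/r1) = 6504.12 m/s
Step 3: v_t1 = sqrt(mu*(2/r1 - 1/a_t)) = 8058.84 m/s
Step 4: dv1 = |8058.84 - 6504.12| = 1554.72 m/s
Step 5: v2 (circular at r2) = 3578.77 m/s, v_t2 = 2439.84 m/s
Step 6: dv2 = |3578.77 - 2439.84| = 1138.92 m/s
Step 7: Total delta-v = 1554.72 + 1138.92 = 2693.6 m/s

2693.6


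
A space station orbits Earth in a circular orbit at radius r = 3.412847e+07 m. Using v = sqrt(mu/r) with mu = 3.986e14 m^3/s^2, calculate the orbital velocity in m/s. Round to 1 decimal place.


Step 1: mu / r = 3.986e14 / 3.412847e+07 = 11679398.4612
Step 2: v = sqrt(11679398.4612) = 3417.5 m/s

3417.5


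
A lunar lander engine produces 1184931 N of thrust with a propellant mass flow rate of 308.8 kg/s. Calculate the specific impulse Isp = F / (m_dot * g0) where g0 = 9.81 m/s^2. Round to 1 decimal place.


Step 1: m_dot * g0 = 308.8 * 9.81 = 3029.33
Step 2: Isp = 1184931 / 3029.33 = 391.2 s

391.2


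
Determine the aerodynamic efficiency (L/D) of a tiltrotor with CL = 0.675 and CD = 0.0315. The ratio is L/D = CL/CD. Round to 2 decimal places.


Step 1: L/D = CL / CD = 0.675 / 0.0315
Step 2: L/D = 21.43

21.43


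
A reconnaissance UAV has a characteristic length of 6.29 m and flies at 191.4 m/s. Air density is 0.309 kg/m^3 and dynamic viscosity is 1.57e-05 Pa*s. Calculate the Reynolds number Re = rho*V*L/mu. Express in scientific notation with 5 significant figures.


Step 1: Numerator = rho * V * L = 0.309 * 191.4 * 6.29 = 372.006954
Step 2: Re = 372.006954 / 1.57e-05
Step 3: Re = 2.3695e+07

2.3695e+07


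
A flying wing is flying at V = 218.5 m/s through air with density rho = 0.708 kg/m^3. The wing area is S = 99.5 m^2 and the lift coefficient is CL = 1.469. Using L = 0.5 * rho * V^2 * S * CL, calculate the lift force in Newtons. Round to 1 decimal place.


Step 1: Calculate dynamic pressure q = 0.5 * 0.708 * 218.5^2 = 0.5 * 0.708 * 47742.25 = 16900.7565 Pa
Step 2: Multiply by wing area and lift coefficient: L = 16900.7565 * 99.5 * 1.469
Step 3: L = 1681625.2717 * 1.469 = 2470307.5 N

2470307.5


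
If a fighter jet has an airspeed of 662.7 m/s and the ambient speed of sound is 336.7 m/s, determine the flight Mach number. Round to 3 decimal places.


Step 1: M = V / a = 662.7 / 336.7
Step 2: M = 1.968

1.968


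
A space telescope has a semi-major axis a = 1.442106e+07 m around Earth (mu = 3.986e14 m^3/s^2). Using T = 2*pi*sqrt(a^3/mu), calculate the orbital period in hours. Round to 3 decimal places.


Step 1: a^3 / mu = 2.999104e+21 / 3.986e14 = 7.524095e+06
Step 2: sqrt(7.524095e+06) = 2743.0083 s
Step 3: T = 2*pi * 2743.0083 = 17234.83 s
Step 4: T in hours = 17234.83 / 3600 = 4.787 hours

4.787


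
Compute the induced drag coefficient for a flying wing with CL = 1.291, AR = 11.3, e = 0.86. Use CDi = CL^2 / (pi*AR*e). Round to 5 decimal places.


Step 1: CL^2 = 1.291^2 = 1.666681
Step 2: pi * AR * e = 3.14159 * 11.3 * 0.86 = 30.529997
Step 3: CDi = 1.666681 / 30.529997 = 0.05459

0.05459


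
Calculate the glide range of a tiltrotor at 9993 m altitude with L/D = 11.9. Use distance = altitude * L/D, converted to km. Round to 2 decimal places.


Step 1: Glide distance = altitude * L/D = 9993 * 11.9 = 118916.7 m
Step 2: Convert to km: 118916.7 / 1000 = 118.92 km

118.92
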